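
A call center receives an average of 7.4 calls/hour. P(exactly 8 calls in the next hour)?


Poisson(λ=7.4): P(X=8) = e^(-λ)×λ^k/k!
= e^(-7.4) × 7.4^8 / 8!
≈ 0.0006112527611 × 8991947.40204 / 40320 ≈ 0.136318

P(X=8) ≈ 0.136318 ≈ 13.63%


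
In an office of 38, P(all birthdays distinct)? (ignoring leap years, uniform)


P(all different) = Π(365-i)/365 for i=0..37
= (365/365)×(364/365)×...×(328/365)
= 0.135932

P ≈ 0.1359 ≈ 13.59%


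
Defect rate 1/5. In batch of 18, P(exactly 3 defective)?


Binomial: P(X=3) = C(18,3)×p^3×(1-p)^15
= 816 × 1/125 × 1073741824/30517578125 = 876173328384/3814697265625

P(X=3) = 876173328384/3814697265625 ≈ 22.97%


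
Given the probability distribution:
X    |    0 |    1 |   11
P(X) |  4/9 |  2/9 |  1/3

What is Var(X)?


E[X] = 35/9
E[X²] = 365/9
Var(X) = E[X²] - (E[X])² = 365/9 - 1225/81 = 2060/81

Var(X) = 2060/81 ≈ 25.4321


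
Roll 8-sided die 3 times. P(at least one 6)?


P(no 6)^3 = (7/8)^3 = 343/512
P(≥1) = 1 - 343/512 = 169/512

P = 169/512 ≈ 33.01%


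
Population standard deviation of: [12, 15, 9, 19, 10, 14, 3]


Mean = 82/7
  (12-82/7)²=4/49
  (15-82/7)²=529/49
  (9-82/7)²=361/49
  (19-82/7)²=2601/49
  (10-82/7)²=144/49
  (14-82/7)²=256/49
  (3-82/7)²=3721/49
Σ(x-μ)² = 1088/7
σ² = (1088/7)/7 = 1088/49

σ = √(1088/49) ≈ 4.7121


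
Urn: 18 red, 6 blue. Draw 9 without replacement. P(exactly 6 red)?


Hypergeometric: C(18,6)×C(6,3)/C(24,9)
= 18564×20/1307504 = 1365/4807

P(X=6) = 1365/4807 ≈ 28.40%


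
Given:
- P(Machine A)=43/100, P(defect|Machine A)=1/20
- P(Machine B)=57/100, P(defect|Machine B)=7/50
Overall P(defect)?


P(B) = Σ P(B|Aᵢ)×P(Aᵢ)
  1/20×43/100 = 43/2000
  7/50×57/100 = 399/5000
Sum = 1013/10000

P(defect) = 1013/10000 ≈ 10.13%


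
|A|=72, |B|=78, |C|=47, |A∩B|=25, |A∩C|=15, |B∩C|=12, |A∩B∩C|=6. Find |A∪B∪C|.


|A∪B∪C| = 72+78+47-25-15-12+6 = 151

|A∪B∪C| = 151


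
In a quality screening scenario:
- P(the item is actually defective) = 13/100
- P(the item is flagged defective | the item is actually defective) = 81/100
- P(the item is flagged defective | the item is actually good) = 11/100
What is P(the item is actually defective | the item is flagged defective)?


Using Bayes' theorem:
P(A|B) = P(B|A)·P(A) / P(B)

P(the item is flagged defective) = 81/100 × 13/100 + 11/100 × 87/100
= 1053/10000 + 957/10000 = 201/1000

P(the item is actually defective|the item is flagged defective) = (1053/10000) / (201/1000) = 351/670

P(the item is actually defective|the item is flagged defective) = 351/670 ≈ 52.39%


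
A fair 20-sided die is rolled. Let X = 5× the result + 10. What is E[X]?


E[die] = (1+20)/2 = 21/2
E[X] = 5×21/2 + 10 = 125/2

E[X] = 125/2


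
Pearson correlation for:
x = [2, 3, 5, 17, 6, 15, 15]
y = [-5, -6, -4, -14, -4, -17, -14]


n=7, Σx=63, Σy=-64, Σxy=-775, Σx²=813, Σy²=774
r = (7×(-775) - 63×(-64))/√((7×813 - 63²)(7×774 - (-64)²))
= -1393/√(1722×1322) = -1393/√2276484 ≈ -1393/1508.8022 ≈ -0.9232

r ≈ -0.9232


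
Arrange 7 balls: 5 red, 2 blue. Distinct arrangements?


7!/(5!×2!) = 21

21


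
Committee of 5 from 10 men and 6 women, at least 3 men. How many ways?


Count by #men:
  3M,2W: C(10,3)×C(6,2)=1800
  4M,1W: C(10,4)×C(6,1)=1260
  5M,0W: C(10,5)×C(6,0)=252
Total = 3312

3312


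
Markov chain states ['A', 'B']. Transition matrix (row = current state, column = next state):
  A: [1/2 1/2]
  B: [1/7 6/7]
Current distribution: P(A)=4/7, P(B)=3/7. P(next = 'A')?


P(next=A) = Σᵢ P(now=i)×P(i→A)
= 4/7×1/2 + 3/7×1/7
= 2/7 + 3/49 = 17/49

P = 17/49 ≈ 0.3469


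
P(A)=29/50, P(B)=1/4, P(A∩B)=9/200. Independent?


P(A)×P(B) = 29/200
P(A∩B) = 9/200
Not equal → NOT independent

No, not independent


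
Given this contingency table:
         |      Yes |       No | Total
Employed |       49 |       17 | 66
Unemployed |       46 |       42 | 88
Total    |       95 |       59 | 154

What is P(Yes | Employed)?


P(Yes | Employed) = 49/(49+17) = 49/66

P(Yes|Employed) = 49/66 ≈ 74.24%


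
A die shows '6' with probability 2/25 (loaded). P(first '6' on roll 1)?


Geometric: P(X=1) = (1-p)^(k-1)×p = (23/25)^0×2/25 = 2/25

P(X=1) = 2/25 ≈ 8.00%


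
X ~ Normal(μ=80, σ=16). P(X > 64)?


z = (64-80)/16 = -1.0
P(X > 64) = 1 - P(Z ≤ -1.0) = 1 - 0.1587 = 0.8413

P(X > 64) ≈ 0.8413


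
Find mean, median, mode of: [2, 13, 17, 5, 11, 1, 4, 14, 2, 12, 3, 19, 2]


Sorted: [1, 2, 2, 2, 3, 4, 5, 11, 12, 13, 14, 17, 19]
Mean = 105/13
Median = 5
Freq: {2: 3, 13: 1, 17: 1, 5: 1, 11: 1, 1: 1, 4: 1, 14: 1, 12: 1, 3: 1, 19: 1}
Mode: [2]

Mean=105/13, Median=5, Mode=2


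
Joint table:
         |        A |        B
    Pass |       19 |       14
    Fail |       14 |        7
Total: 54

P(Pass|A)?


P(Pass|A) = 19/(19+14) = 19/33

P = 19/33 ≈ 57.58%


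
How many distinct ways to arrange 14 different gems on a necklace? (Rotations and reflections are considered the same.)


Free circular arrangements: rotations and reflections both identified.
(n-1)!/2 = 13!/2 = 6227020800/2 = 3113510400

3113510400


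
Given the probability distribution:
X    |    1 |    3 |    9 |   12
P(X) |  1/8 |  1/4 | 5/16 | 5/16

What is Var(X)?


E[X] = 119/16
E[X²] = 1163/16
Var(X) = E[X²] - (E[X])² = 1163/16 - 14161/256 = 4447/256

Var(X) = 4447/256 ≈ 17.3711


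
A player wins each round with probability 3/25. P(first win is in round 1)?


Geometric: P(X=1) = (1-p)^(k-1)×p = (22/25)^0×3/25 = 3/25

P(X=1) = 3/25 ≈ 12.00%


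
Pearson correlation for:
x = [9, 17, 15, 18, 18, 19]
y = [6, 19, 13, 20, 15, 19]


n=6, Σx=96, Σy=92, Σxy=1563, Σx²=1604, Σy²=1552
r = (6×1563 - 96×92)/√((6×1604 - 96²)(6×1552 - 92²))
= 546/√(408×848) = 546/√345984 ≈ 546/588.2040 ≈ 0.9282

r ≈ 0.9282


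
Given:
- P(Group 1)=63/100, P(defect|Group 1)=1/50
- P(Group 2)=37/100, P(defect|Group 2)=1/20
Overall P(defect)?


P(B) = Σ P(B|Aᵢ)×P(Aᵢ)
  1/50×63/100 = 63/5000
  1/20×37/100 = 37/2000
Sum = 311/10000

P(defect) = 311/10000 ≈ 3.11%


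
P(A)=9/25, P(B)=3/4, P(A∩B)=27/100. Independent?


P(A)×P(B) = 27/100
P(A∩B) = 27/100
Equal ✓ → Independent

Yes, independent


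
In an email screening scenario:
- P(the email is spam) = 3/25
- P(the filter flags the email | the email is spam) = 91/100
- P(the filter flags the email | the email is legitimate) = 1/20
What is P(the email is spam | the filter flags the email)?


Using Bayes' theorem:
P(A|B) = P(B|A)·P(A) / P(B)

P(the filter flags the email) = 91/100 × 3/25 + 1/20 × 22/25
= 273/2500 + 11/250 = 383/2500

P(the email is spam|the filter flags the email) = (273/2500) / (383/2500) = 273/383

P(the email is spam|the filter flags the email) = 273/383 ≈ 71.28%


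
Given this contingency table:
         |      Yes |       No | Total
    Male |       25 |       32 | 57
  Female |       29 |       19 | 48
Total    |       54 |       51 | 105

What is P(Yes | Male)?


P(Yes | Male) = 25/(25+32) = 25/57

P(Yes|Male) = 25/57 ≈ 43.86%


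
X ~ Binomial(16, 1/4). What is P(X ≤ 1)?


P(X ≤ 1) = Σ P(X=i) for i=0..1
P(X=0) = 43046721/4294967296
P(X=1) = 14348907/268435456
Sum = 272629233/4294967296

P(X ≤ 1) = 272629233/4294967296 ≈ 6.35%


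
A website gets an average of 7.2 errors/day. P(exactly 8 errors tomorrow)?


Poisson(λ=7.2): P(X=8) = e^(-λ)×λ^k/k!
= e^(-7.2) × 7.2^8 / 8!
≈ 0.0007465858084 × 7222041.36309 / 40320 ≈ 0.133727

P(X=8) ≈ 0.133727 ≈ 13.37%


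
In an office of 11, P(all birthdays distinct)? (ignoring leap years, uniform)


P(all different) = Π(365-i)/365 for i=0..10
= (365/365)×(364/365)×...×(355/365)
= 0.858859

P ≈ 0.8589 ≈ 85.89%


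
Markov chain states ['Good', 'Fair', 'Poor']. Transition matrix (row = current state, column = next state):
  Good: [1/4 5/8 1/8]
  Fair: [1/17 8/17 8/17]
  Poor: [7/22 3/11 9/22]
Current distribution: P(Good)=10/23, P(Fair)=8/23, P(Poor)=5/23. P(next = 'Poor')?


P(next=Poor) = Σᵢ P(now=i)×P(i→Poor)
= 10/23×1/8 + 8/23×8/17 + 5/23×9/22
= 5/92 + 64/391 + 45/506 = 5281/17204

P = 5281/17204 ≈ 0.3070


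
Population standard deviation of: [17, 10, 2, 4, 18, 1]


Mean = 52/6 = 26/3
  (17-26/3)²=625/9
  (10-26/3)²=16/9
  (2-26/3)²=400/9
  (4-26/3)²=196/9
  (18-26/3)²=784/9
  (1-26/3)²=529/9
Σ(x-μ)² = 850/3
σ² = (850/3)/6 = 425/9

σ = √(425/9) ≈ 6.8718


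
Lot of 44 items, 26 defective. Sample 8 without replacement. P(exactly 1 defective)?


Hypergeometric: C(26,1)×C(18,7)/C(44,8)
= 26×31824/177232627 = 63648/13633279

P(X=1) = 63648/13633279 ≈ 0.47%


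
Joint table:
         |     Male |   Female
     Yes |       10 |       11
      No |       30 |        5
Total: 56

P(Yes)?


P(Yes) = (10+11)/56 = 21/56 = 3/8

P(Yes) = 3/8 ≈ 37.50%


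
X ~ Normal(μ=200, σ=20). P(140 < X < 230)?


z₁=(140-200)/20=-3.0, z₂=(230-200)/20=1.5
P = Φ(1.5) - Φ(-3.0) = 0.933193 - 0.001350 = 0.931843 ≈ 0.9318

P(140 < X < 230) ≈ 0.9318


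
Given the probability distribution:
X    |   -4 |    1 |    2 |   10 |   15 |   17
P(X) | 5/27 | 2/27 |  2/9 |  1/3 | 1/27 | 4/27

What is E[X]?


E[X] = Σ x·P(X=x)
= (-4)×(5/27) + (1)×(2/27) + (2)×(2/9) + (10)×(1/3) + (15)×(1/27) + (17)×(4/27)
= 167/27

E[X] = 167/27


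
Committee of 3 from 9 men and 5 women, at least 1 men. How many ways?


Count by #men:
  1M,2W: C(9,1)×C(5,2)=90
  2M,1W: C(9,2)×C(5,1)=180
  3M,0W: C(9,3)×C(5,0)=84
Total = 354

354


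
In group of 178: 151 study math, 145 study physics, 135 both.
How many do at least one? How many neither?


|A∪B| = 151+145-135 = 161
Neither = 178-161 = 17

At least one: 161; Neither: 17


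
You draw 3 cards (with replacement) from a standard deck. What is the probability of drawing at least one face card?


P(not a face card) = 40/52 = 10/13
P(none in 3 draws) = (10/13)^3 = 1000/2197
P(≥1 face card) = 1 - 1000/2197 = 1197/2197

P = 1197/2197 ≈ 54.48%


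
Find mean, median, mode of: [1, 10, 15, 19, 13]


Sorted: [1, 10, 13, 15, 19]
Mean = 58/5
Median = 13
Freq: {1: 1, 10: 1, 15: 1, 19: 1, 13: 1}
Mode: No mode

Mean=58/5, Median=13, Mode=No mode


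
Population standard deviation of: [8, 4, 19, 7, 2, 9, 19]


Mean = 68/7
  (8-68/7)²=144/49
  (4-68/7)²=1600/49
  (19-68/7)²=4225/49
  (7-68/7)²=361/49
  (2-68/7)²=2916/49
  (9-68/7)²=25/49
  (19-68/7)²=4225/49
Σ(x-μ)² = 1928/7
σ² = (1928/7)/7 = 1928/49

σ = √(1928/49) ≈ 6.2727


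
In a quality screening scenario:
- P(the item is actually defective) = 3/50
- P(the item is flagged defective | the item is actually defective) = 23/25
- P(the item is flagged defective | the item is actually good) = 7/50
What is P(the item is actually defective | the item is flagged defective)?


Using Bayes' theorem:
P(A|B) = P(B|A)·P(A) / P(B)

P(the item is flagged defective) = 23/25 × 3/50 + 7/50 × 47/50
= 69/1250 + 329/2500 = 467/2500

P(the item is actually defective|the item is flagged defective) = (69/1250) / (467/2500) = 138/467

P(the item is actually defective|the item is flagged defective) = 138/467 ≈ 29.55%


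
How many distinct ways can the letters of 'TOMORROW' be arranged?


Letters: 8, freq: {'T': 1, 'O': 3, 'M': 1, 'R': 2, 'W': 1}
8!/(1!×3!×1!×2!×1!) = 40320/12 = 3360

3360


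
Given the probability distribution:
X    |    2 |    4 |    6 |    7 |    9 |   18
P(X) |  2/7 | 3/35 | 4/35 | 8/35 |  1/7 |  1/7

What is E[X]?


E[X] = Σ x·P(X=x)
= (2)×(2/7) + (4)×(3/35) + (6)×(4/35) + (7)×(8/35) + (9)×(1/7) + (18)×(1/7)
= 247/35

E[X] = 247/35


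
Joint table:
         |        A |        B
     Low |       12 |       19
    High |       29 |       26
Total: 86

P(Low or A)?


P(Low∨A) = P(Low) + P(A) - P(Low∧A)
= (31 + 41 - 12)/86 = 60/86 = 30/43

P = 30/43 ≈ 69.77%


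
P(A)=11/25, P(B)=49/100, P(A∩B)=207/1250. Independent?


P(A)×P(B) = 539/2500
P(A∩B) = 207/1250
Not equal → NOT independent

No, not independent


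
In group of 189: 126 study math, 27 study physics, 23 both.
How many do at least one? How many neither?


|A∪B| = 126+27-23 = 130
Neither = 189-130 = 59

At least one: 130; Neither: 59


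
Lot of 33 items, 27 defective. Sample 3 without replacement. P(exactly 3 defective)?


Hypergeometric: C(27,3)×C(6,0)/C(33,3)
= 2925×1/5456 = 2925/5456

P(X=3) = 2925/5456 ≈ 53.61%


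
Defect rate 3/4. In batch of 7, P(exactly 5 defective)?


Binomial: P(X=5) = C(7,5)×p^5×(1-p)^2
= 21 × 243/1024 × 1/16 = 5103/16384

P(X=5) = 5103/16384 ≈ 31.15%


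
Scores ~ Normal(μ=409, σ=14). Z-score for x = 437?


z = (x - μ)/σ = (437 - 409)/14 = 2.0

z = 2.0


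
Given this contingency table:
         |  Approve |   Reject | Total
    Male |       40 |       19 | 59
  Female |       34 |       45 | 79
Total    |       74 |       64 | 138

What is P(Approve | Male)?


P(Approve | Male) = 40/(40+19) = 40/59

P(Approve|Male) = 40/59 ≈ 67.80%


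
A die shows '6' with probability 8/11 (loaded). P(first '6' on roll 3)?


Geometric: P(X=3) = (1-p)^(k-1)×p = (3/11)^2×8/11 = 72/1331

P(X=3) = 72/1331 ≈ 5.41%


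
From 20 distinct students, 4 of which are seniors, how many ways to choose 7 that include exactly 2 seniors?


Choose 2 of the 4 seniors and 5 of the other 16 students:
C(4,2)×C(16,5) = 6×4368 = 26208

26208


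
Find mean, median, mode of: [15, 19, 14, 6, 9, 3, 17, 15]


Sorted: [3, 6, 9, 14, 15, 15, 17, 19]
Mean = 98/8 = 49/4
Median = 29/2
Freq: {15: 2, 19: 1, 14: 1, 6: 1, 9: 1, 3: 1, 17: 1}
Mode: [15]

Mean=49/4, Median=29/2, Mode=15


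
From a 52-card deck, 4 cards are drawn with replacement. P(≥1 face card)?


P(not a face card) = 40/52 = 10/13
P(none in 4 draws) = (10/13)^4 = 10000/28561
P(≥1 face card) = 1 - 10000/28561 = 18561/28561

P = 18561/28561 ≈ 64.99%


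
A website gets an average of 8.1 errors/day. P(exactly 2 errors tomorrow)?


Poisson(λ=8.1): P(X=2) = e^(-λ)×λ^k/k!
= e^(-8.1) × 8.1^2 / 2!
≈ 0.0003035391381 × 65.61 / 2 ≈ 0.009958

P(X=2) ≈ 0.009958 ≈ 1.00%


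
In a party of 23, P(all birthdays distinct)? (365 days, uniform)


P(all different) = Π(365-i)/365 for i=0..22
= (365/365)×(364/365)×...×(343/365)
= 0.492703

P ≈ 0.4927 ≈ 49.27%


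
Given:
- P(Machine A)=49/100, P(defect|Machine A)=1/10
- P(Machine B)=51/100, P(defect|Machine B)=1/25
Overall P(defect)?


P(B) = Σ P(B|Aᵢ)×P(Aᵢ)
  1/10×49/100 = 49/1000
  1/25×51/100 = 51/2500
Sum = 347/5000

P(defect) = 347/5000 ≈ 6.94%


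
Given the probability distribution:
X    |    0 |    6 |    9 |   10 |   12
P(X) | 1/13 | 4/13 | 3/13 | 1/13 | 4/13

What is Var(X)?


E[X] = 109/13
E[X²] = 1063/13
Var(X) = E[X²] - (E[X])² = 1063/13 - 11881/169 = 1938/169

Var(X) = 1938/169 ≈ 11.4675


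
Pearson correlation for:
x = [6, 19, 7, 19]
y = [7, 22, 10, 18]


n=4, Σx=51, Σy=57, Σxy=872, Σx²=807, Σy²=957
r = (4×872 - 51×57)/√((4×807 - 51²)(4×957 - 57²))
= 581/√(627×579) = 581/√363033 ≈ 581/602.5222 ≈ 0.9643

r ≈ 0.9643


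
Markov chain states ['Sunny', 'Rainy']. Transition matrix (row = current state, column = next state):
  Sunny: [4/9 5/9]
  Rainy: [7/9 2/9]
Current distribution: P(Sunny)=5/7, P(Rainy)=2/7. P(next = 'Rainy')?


P(next=Rainy) = Σᵢ P(now=i)×P(i→Rainy)
= 5/7×5/9 + 2/7×2/9
= 25/63 + 4/63 = 29/63

P = 29/63 ≈ 0.4603


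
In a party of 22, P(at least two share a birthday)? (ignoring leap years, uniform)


P(all different) = Π(365-i)/365 for i=0..21
= 0.524305
P(match) = 1 - 0.524305 = 0.475695

P ≈ 0.4757 ≈ 47.57%


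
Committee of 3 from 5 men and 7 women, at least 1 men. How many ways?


Count by #men:
  1M,2W: C(5,1)×C(7,2)=105
  2M,1W: C(5,2)×C(7,1)=70
  3M,0W: C(5,3)×C(7,0)=10
Total = 185

185


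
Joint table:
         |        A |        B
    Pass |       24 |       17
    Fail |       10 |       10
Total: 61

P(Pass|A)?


P(Pass|A) = 24/(24+10) = 24/34 = 12/17

P = 12/17 ≈ 70.59%


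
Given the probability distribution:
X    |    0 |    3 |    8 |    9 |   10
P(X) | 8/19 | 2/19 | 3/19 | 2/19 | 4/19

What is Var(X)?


E[X] = 88/19
E[X²] = 772/19
Var(X) = E[X²] - (E[X])² = 772/19 - 7744/361 = 6924/361

Var(X) = 6924/361 ≈ 19.1801


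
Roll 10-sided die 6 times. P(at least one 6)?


P(no 6)^6 = (9/10)^6 = 531441/1000000
P(≥1) = 1 - 531441/1000000 = 468559/1000000

P = 468559/1000000 ≈ 46.86%


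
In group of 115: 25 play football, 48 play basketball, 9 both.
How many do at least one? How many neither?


|A∪B| = 25+48-9 = 64
Neither = 115-64 = 51

At least one: 64; Neither: 51


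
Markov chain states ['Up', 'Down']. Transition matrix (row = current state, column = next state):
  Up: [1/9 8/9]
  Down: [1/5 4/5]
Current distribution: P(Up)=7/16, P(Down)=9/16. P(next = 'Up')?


P(next=Up) = Σᵢ P(now=i)×P(i→Up)
= 7/16×1/9 + 9/16×1/5
= 7/144 + 9/80 = 29/180

P = 29/180 ≈ 0.1611


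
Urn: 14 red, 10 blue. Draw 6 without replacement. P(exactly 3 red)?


Hypergeometric: C(14,3)×C(10,3)/C(24,6)
= 364×120/134596 = 1560/4807

P(X=3) = 1560/4807 ≈ 32.45%


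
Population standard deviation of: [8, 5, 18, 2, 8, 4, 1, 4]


Mean = 50/8 = 25/4
  (8-25/4)²=49/16
  (5-25/4)²=25/16
  (18-25/4)²=2209/16
  (2-25/4)²=289/16
  (8-25/4)²=49/16
  (4-25/4)²=81/16
  (1-25/4)²=441/16
  (4-25/4)²=81/16
Σ(x-μ)² = 403/2
σ² = (403/2)/8 = 403/16

σ = √(403/16) ≈ 5.0187


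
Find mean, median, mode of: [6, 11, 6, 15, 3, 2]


Sorted: [2, 3, 6, 6, 11, 15]
Mean = 43/6
Median = 6
Freq: {6: 2, 11: 1, 15: 1, 3: 1, 2: 1}
Mode: [6]

Mean=43/6, Median=6, Mode=6


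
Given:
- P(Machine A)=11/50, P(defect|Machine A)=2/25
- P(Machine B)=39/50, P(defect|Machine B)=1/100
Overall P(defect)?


P(B) = Σ P(B|Aᵢ)×P(Aᵢ)
  2/25×11/50 = 11/625
  1/100×39/50 = 39/5000
Sum = 127/5000

P(defect) = 127/5000 ≈ 2.54%


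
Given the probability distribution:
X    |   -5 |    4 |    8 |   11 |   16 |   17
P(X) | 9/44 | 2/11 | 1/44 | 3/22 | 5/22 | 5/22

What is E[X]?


E[X] = Σ x·P(X=x)
= (-5)×(9/44) + (4)×(2/11) + (8)×(1/44) + (11)×(3/22) + (16)×(5/22) + (17)×(5/22)
= 391/44

E[X] = 391/44


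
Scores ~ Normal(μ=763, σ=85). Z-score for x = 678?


z = (x - μ)/σ = (678 - 763)/85 = -1.0

z = -1.0


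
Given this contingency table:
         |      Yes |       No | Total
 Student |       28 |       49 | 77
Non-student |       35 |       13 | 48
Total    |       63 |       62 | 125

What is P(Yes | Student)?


P(Yes | Student) = 28/(28+49) = 28/77 = 4/11

P(Yes|Student) = 4/11 ≈ 36.36%


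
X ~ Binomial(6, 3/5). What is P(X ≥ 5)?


P(X ≥ 5) = Σ P(X=i) for i=5..6
P(X=5) = 2916/15625
P(X=6) = 729/15625
Sum = 729/3125

P(X ≥ 5) = 729/3125 ≈ 23.33%


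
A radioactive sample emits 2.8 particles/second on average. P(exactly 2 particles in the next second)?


Poisson(λ=2.8): P(X=2) = e^(-λ)×λ^k/k!
= e^(-2.8) × 2.8^2 / 2!
≈ 0.06081006263 × 7.84 / 2 ≈ 0.238375

P(X=2) ≈ 0.238375 ≈ 23.84%


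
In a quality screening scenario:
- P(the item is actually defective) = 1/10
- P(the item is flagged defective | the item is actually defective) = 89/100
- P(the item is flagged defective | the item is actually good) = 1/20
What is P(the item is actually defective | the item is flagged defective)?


Using Bayes' theorem:
P(A|B) = P(B|A)·P(A) / P(B)

P(the item is flagged defective) = 89/100 × 1/10 + 1/20 × 9/10
= 89/1000 + 9/200 = 67/500

P(the item is actually defective|the item is flagged defective) = (89/1000) / (67/500) = 89/134

P(the item is actually defective|the item is flagged defective) = 89/134 ≈ 66.42%


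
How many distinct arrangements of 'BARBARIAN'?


Letters: 9, freq: {'B': 2, 'A': 3, 'R': 2, 'I': 1, 'N': 1}
9!/(2!×3!×2!×1!×1!) = 362880/24 = 15120

15120


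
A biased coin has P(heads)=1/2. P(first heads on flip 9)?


Geometric: P(X=9) = (1-p)^(k-1)×p = (1/2)^8×1/2 = 1/512

P(X=9) = 1/512 ≈ 0.20%


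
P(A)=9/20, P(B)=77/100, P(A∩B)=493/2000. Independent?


P(A)×P(B) = 693/2000
P(A∩B) = 493/2000
Not equal → NOT independent

No, not independent


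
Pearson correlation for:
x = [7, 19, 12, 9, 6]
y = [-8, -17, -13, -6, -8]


n=5, Σx=53, Σy=-52, Σxy=-637, Σx²=671, Σy²=622
r = (5×(-637) - 53×(-52))/√((5×671 - 53²)(5×622 - (-52)²))
= -429/√(546×406) = -429/√221676 ≈ -429/470.8248 ≈ -0.9112

r ≈ -0.9112


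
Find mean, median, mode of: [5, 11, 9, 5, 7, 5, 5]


Sorted: [5, 5, 5, 5, 7, 9, 11]
Mean = 47/7
Median = 5
Freq: {5: 4, 11: 1, 9: 1, 7: 1}
Mode: [5]

Mean=47/7, Median=5, Mode=5


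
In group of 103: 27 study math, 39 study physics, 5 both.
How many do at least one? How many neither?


|A∪B| = 27+39-5 = 61
Neither = 103-61 = 42

At least one: 61; Neither: 42


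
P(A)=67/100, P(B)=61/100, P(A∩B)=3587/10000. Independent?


P(A)×P(B) = 4087/10000
P(A∩B) = 3587/10000
Not equal → NOT independent

No, not independent


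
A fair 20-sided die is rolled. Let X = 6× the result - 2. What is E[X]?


E[die] = (1+20)/2 = 21/2
E[X] = 6×21/2 - 2 = 61

E[X] = 61


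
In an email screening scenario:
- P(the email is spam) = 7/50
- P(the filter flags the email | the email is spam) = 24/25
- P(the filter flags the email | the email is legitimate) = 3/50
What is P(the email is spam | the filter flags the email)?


Using Bayes' theorem:
P(A|B) = P(B|A)·P(A) / P(B)

P(the filter flags the email) = 24/25 × 7/50 + 3/50 × 43/50
= 84/625 + 129/2500 = 93/500

P(the email is spam|the filter flags the email) = (84/625) / (93/500) = 112/155

P(the email is spam|the filter flags the email) = 112/155 ≈ 72.26%


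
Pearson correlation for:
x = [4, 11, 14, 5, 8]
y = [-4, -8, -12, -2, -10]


n=5, Σx=42, Σy=-36, Σxy=-362, Σx²=422, Σy²=328
r = (5×(-362) - 42×(-36))/√((5×422 - 42²)(5×328 - (-36)²))
= -298/√(346×344) = -298/√119024 ≈ -298/344.9986 ≈ -0.8638

r ≈ -0.8638


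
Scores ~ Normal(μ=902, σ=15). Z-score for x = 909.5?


z = (x - μ)/σ = (909.5 - 902)/15 = 0.5

z = 0.5


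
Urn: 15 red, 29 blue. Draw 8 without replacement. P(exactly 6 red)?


Hypergeometric: C(15,6)×C(29,2)/C(44,8)
= 5005×406/177232627 = 14210/1239389

P(X=6) = 14210/1239389 ≈ 1.15%


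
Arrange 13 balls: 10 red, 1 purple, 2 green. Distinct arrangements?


13!/(10!×1!×2!) = 858

858


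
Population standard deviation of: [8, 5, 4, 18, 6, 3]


Mean = 44/6 = 22/3
  (8-22/3)²=4/9
  (5-22/3)²=49/9
  (4-22/3)²=100/9
  (18-22/3)²=1024/9
  (6-22/3)²=16/9
  (3-22/3)²=169/9
Σ(x-μ)² = 454/3
σ² = (454/3)/6 = 227/9

σ = √(227/9) ≈ 5.0222


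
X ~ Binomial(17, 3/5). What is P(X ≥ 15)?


P(X ≥ 15) = Σ P(X=i) for i=15..17
P(X=15) = 7805805408/762939453125
P(X=16) = 1463588514/762939453125
P(X=17) = 129140163/762939453125
Sum = 1879706817/152587890625

P(X ≥ 15) = 1879706817/152587890625 ≈ 1.23%


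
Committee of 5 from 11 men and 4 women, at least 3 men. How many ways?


Count by #men:
  3M,2W: C(11,3)×C(4,2)=990
  4M,1W: C(11,4)×C(4,1)=1320
  5M,0W: C(11,5)×C(4,0)=462
Total = 2772

2772


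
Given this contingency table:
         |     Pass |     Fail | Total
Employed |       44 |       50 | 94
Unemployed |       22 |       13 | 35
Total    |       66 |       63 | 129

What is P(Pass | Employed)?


P(Pass | Employed) = 44/(44+50) = 44/94 = 22/47

P(Pass|Employed) = 22/47 ≈ 46.81%


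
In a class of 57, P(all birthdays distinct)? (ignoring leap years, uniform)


P(all different) = Π(365-i)/365 for i=0..56
= (365/365)×(364/365)×...×(309/365)
= 0.009878

P ≈ 0.0099 ≈ 0.99%


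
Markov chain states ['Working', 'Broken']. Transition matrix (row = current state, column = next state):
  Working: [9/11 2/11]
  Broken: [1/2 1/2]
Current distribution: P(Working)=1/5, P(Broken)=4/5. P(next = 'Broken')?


P(next=Broken) = Σᵢ P(now=i)×P(i→Broken)
= 1/5×2/11 + 4/5×1/2
= 2/55 + 2/5 = 24/55

P = 24/55 ≈ 0.4364


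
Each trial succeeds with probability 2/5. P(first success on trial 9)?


Geometric: P(X=9) = (1-p)^(k-1)×p = (3/5)^8×2/5 = 13122/1953125

P(X=9) = 13122/1953125 ≈ 0.67%


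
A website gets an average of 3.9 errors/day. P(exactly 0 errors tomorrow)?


Poisson(λ=3.9): P(X=0) = e^(-λ)×λ^k/k!
= e^(-3.9) × 3.9^0 / 0!
≈ 0.02024191145 × 1 / 1 ≈ 0.020242

P(X=0) ≈ 0.020242 ≈ 2.02%


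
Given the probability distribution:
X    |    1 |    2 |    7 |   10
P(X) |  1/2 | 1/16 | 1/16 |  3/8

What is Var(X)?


E[X] = 77/16
E[X²] = 661/16
Var(X) = E[X²] - (E[X])² = 661/16 - 5929/256 = 4647/256

Var(X) = 4647/256 ≈ 18.1523


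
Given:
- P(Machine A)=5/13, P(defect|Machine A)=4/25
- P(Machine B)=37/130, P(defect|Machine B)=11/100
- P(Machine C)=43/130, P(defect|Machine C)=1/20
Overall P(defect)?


P(B) = Σ P(B|Aᵢ)×P(Aᵢ)
  4/25×5/13 = 4/65
  11/100×37/130 = 407/13000
  1/20×43/130 = 43/2600
Sum = 711/6500

P(defect) = 711/6500 ≈ 10.94%


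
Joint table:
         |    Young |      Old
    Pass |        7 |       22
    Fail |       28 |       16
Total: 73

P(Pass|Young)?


P(Pass|Young) = 7/(7+28) = 7/35 = 1/5

P = 1/5 ≈ 20.00%


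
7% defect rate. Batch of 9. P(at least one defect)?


P(all good) = (93/100)^9 = 520411082988487293/1000000000000000000
P(≥1 defect) = 479588917011512707/1000000000000000000

P = 479588917011512707/1000000000000000000 ≈ 47.96%


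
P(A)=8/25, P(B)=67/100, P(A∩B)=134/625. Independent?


P(A)×P(B) = 134/625
P(A∩B) = 134/625
Equal ✓ → Independent

Yes, independent


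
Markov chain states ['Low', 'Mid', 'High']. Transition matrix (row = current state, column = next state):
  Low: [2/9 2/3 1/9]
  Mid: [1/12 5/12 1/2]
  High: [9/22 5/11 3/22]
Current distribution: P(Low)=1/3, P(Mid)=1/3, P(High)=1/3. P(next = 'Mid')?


P(next=Mid) = Σᵢ P(now=i)×P(i→Mid)
= 1/3×2/3 + 1/3×5/12 + 1/3×5/11
= 2/9 + 5/36 + 5/33 = 203/396

P = 203/396 ≈ 0.5126


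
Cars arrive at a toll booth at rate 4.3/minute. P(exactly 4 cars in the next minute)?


Poisson(λ=4.3): P(X=4) = e^(-λ)×λ^k/k!
= e^(-4.3) × 4.3^4 / 4!
≈ 0.01356855901 × 341.8801 / 24 ≈ 0.193284

P(X=4) ≈ 0.193284 ≈ 19.33%


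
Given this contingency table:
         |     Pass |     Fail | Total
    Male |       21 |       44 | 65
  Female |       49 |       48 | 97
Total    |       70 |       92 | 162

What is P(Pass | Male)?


P(Pass | Male) = 21/(21+44) = 21/65

P(Pass|Male) = 21/65 ≈ 32.31%


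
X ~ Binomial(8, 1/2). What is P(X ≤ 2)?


P(X ≤ 2) = Σ P(X=i) for i=0..2
P(X=0) = 1/256
P(X=1) = 1/32
P(X=2) = 7/64
Sum = 37/256

P(X ≤ 2) = 37/256 ≈ 14.45%


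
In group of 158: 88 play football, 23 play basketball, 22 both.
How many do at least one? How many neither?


|A∪B| = 88+23-22 = 89
Neither = 158-89 = 69

At least one: 89; Neither: 69


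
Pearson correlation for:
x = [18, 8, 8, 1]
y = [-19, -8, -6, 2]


n=4, Σx=35, Σy=-31, Σxy=-452, Σx²=453, Σy²=465
r = (4×(-452) - 35×(-31))/√((4×453 - 35²)(4×465 - (-31)²))
= -723/√(587×899) = -723/√527713 ≈ -723/726.4386 ≈ -0.9953

r ≈ -0.9953


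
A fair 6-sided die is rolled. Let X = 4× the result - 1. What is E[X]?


E[die] = (1+6)/2 = 7/2
E[X] = 4×7/2 - 1 = 13

E[X] = 13


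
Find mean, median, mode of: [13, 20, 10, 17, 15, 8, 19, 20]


Sorted: [8, 10, 13, 15, 17, 19, 20, 20]
Mean = 122/8 = 61/4
Median = 16
Freq: {13: 1, 20: 2, 10: 1, 17: 1, 15: 1, 8: 1, 19: 1}
Mode: [20]

Mean=61/4, Median=16, Mode=20


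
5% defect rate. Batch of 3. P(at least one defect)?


P(all good) = (19/20)^3 = 6859/8000
P(≥1 defect) = 1141/8000

P = 1141/8000 ≈ 14.26%


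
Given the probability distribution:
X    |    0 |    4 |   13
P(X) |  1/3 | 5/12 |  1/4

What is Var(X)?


E[X] = 59/12
E[X²] = 587/12
Var(X) = E[X²] - (E[X])² = 587/12 - 3481/144 = 3563/144

Var(X) = 3563/144 ≈ 24.7431


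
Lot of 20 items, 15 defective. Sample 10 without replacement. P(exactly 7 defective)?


Hypergeometric: C(15,7)×C(5,3)/C(20,10)
= 6435×10/184756 = 225/646

P(X=7) = 225/646 ≈ 34.83%


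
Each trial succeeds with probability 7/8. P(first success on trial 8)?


Geometric: P(X=8) = (1-p)^(k-1)×p = (1/8)^7×7/8 = 7/16777216

P(X=8) = 7/16777216 ≈ 0.00%


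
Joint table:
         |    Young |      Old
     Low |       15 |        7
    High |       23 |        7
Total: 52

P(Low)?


P(Low) = (15+7)/52 = 22/52 = 11/26

P(Low) = 11/26 ≈ 42.31%


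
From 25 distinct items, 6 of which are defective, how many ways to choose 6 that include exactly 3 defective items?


Choose 3 of the 6 defective items and 3 of the other 19 items:
C(6,3)×C(19,3) = 20×969 = 19380

19380


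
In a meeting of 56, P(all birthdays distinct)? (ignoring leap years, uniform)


P(all different) = Π(365-i)/365 for i=0..55
= (365/365)×(364/365)×...×(310/365)
= 0.011668

P ≈ 0.0117 ≈ 1.17%


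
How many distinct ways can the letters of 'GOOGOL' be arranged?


Letters: 6, freq: {'G': 2, 'O': 3, 'L': 1}
6!/(2!×3!×1!) = 720/12 = 60

60


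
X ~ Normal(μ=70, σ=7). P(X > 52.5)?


z = (52.5-70)/7 = -2.5
P(X > 52.5) = 1 - P(Z ≤ -2.5) = 1 - 0.0062 = 0.9938

P(X > 52.5) ≈ 0.9938


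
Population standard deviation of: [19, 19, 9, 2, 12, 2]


Mean = 63/6 = 21/2
  (19-21/2)²=289/4
  (19-21/2)²=289/4
  (9-21/2)²=9/4
  (2-21/2)²=289/4
  (12-21/2)²=9/4
  (2-21/2)²=289/4
Σ(x-μ)² = 587/2
σ² = (587/2)/6 = 587/12

σ = √(587/12) ≈ 6.9940


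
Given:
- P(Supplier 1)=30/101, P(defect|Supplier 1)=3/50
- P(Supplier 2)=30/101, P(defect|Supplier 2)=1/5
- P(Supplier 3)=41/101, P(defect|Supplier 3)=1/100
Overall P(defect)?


P(B) = Σ P(B|Aᵢ)×P(Aᵢ)
  3/50×30/101 = 9/505
  1/5×30/101 = 6/101
  1/100×41/101 = 41/10100
Sum = 821/10100

P(defect) = 821/10100 ≈ 8.13%


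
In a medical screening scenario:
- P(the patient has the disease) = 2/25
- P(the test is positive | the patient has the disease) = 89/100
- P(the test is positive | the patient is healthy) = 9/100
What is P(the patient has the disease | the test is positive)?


Using Bayes' theorem:
P(A|B) = P(B|A)·P(A) / P(B)

P(the test is positive) = 89/100 × 2/25 + 9/100 × 23/25
= 89/1250 + 207/2500 = 77/500

P(the patient has the disease|the test is positive) = (89/1250) / (77/500) = 178/385

P(the patient has the disease|the test is positive) = 178/385 ≈ 46.23%


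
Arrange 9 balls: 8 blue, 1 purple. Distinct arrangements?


9!/(8!×1!) = 9

9


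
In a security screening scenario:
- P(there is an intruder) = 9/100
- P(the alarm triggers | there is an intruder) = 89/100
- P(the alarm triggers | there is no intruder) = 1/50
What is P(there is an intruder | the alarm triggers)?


Using Bayes' theorem:
P(A|B) = P(B|A)·P(A) / P(B)

P(the alarm triggers) = 89/100 × 9/100 + 1/50 × 91/100
= 801/10000 + 91/5000 = 983/10000

P(there is an intruder|the alarm triggers) = (801/10000) / (983/10000) = 801/983

P(there is an intruder|the alarm triggers) = 801/983 ≈ 81.49%


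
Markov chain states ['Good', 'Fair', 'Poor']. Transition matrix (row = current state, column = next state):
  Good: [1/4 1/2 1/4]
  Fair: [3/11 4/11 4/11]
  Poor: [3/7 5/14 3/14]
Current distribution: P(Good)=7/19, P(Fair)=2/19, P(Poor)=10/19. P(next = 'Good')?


P(next=Good) = Σᵢ P(now=i)×P(i→Good)
= 7/19×1/4 + 2/19×3/11 + 10/19×3/7
= 7/76 + 6/209 + 30/133 = 2027/5852

P = 2027/5852 ≈ 0.3464


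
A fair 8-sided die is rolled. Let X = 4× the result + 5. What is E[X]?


E[die] = (1+8)/2 = 9/2
E[X] = 4×9/2 + 5 = 23

E[X] = 23


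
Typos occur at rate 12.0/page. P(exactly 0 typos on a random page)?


Poisson(λ=12.0): P(X=0) = e^(-λ)×λ^k/k!
= e^(-12.0) × 12.0^0 / 0!
≈ 6.144212353e-06 × 1 / 1 ≈ 0.000006

P(X=0) ≈ 0.000006 ≈ 0.00%


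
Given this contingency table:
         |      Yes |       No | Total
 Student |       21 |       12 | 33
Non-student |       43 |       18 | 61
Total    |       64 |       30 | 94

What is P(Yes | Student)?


P(Yes | Student) = 21/(21+12) = 21/33 = 7/11

P(Yes|Student) = 7/11 ≈ 63.64%


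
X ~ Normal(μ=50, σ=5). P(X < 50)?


z = (50-50)/5 = 0.0
P(Z < 0.0) = 0.5000

P(X < 50) ≈ 0.5000


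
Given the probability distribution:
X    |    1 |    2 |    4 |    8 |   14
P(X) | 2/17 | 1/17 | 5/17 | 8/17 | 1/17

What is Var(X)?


E[X] = 6
E[X²] = 794/17
Var(X) = E[X²] - (E[X])² = 794/17 - 36 = 182/17

Var(X) = 182/17 ≈ 10.7059


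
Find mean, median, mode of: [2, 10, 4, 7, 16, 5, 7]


Sorted: [2, 4, 5, 7, 7, 10, 16]
Mean = 51/7
Median = 7
Freq: {2: 1, 10: 1, 4: 1, 7: 2, 16: 1, 5: 1}
Mode: [7]

Mean=51/7, Median=7, Mode=7


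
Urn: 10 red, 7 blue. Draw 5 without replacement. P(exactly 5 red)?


Hypergeometric: C(10,5)×C(7,0)/C(17,5)
= 252×1/6188 = 9/221

P(X=5) = 9/221 ≈ 4.07%


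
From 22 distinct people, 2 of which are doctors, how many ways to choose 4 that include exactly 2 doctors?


Choose 2 of the 2 doctors and 2 of the other 20 people:
C(2,2)×C(20,2) = 1×190 = 190

190


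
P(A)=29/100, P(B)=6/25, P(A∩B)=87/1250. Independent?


P(A)×P(B) = 87/1250
P(A∩B) = 87/1250
Equal ✓ → Independent

Yes, independent


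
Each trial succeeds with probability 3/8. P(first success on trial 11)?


Geometric: P(X=11) = (1-p)^(k-1)×p = (5/8)^10×3/8 = 29296875/8589934592

P(X=11) = 29296875/8589934592 ≈ 0.34%


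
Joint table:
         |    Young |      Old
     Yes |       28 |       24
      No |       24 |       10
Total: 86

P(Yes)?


P(Yes) = (28+24)/86 = 52/86 = 26/43

P(Yes) = 26/43 ≈ 60.47%


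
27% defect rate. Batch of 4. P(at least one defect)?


P(all good) = (73/100)^4 = 28398241/100000000
P(≥1 defect) = 71601759/100000000

P = 71601759/100000000 ≈ 71.60%


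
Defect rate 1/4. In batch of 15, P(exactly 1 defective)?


Binomial: P(X=1) = C(15,1)×p^1×(1-p)^14
= 15 × 1/4 × 4782969/268435456 = 71744535/1073741824

P(X=1) = 71744535/1073741824 ≈ 6.68%


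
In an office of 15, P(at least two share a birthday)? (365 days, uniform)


P(all different) = Π(365-i)/365 for i=0..14
= 0.747099
P(match) = 1 - 0.747099 = 0.252901

P ≈ 0.2529 ≈ 25.29%


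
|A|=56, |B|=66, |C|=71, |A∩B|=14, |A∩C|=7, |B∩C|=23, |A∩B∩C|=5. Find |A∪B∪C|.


|A∪B∪C| = 56+66+71-14-7-23+5 = 154

|A∪B∪C| = 154


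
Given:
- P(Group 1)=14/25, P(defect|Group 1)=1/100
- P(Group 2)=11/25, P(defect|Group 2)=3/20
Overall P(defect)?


P(B) = Σ P(B|Aᵢ)×P(Aᵢ)
  1/100×14/25 = 7/1250
  3/20×11/25 = 33/500
Sum = 179/2500

P(defect) = 179/2500 ≈ 7.16%


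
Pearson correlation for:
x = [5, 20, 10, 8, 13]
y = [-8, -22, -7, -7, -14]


n=5, Σx=56, Σy=-58, Σxy=-788, Σx²=758, Σy²=842
r = (5×(-788) - 56×(-58))/√((5×758 - 56²)(5×842 - (-58)²))
= -692/√(654×846) = -692/√553284 ≈ -692/743.8306 ≈ -0.9303

r ≈ -0.9303


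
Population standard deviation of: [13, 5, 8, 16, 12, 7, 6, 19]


Mean = 86/8 = 43/4
  (13-43/4)²=81/16
  (5-43/4)²=529/16
  (8-43/4)²=121/16
  (16-43/4)²=441/16
  (12-43/4)²=25/16
  (7-43/4)²=225/16
  (6-43/4)²=361/16
  (19-43/4)²=1089/16
Σ(x-μ)² = 359/2
σ² = (359/2)/8 = 359/16

σ = √(359/16) ≈ 4.7368


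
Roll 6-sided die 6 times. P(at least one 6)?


P(no 6)^6 = (5/6)^6 = 15625/46656
P(≥1) = 1 - 15625/46656 = 31031/46656

P = 31031/46656 ≈ 66.51%


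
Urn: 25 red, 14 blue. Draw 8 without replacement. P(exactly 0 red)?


Hypergeometric: C(25,0)×C(14,8)/C(39,8)
= 1×3003/61523748 = 7/143412

P(X=0) = 7/143412 ≈ 0.00%


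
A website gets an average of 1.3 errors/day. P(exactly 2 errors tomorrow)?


Poisson(λ=1.3): P(X=2) = e^(-λ)×λ^k/k!
= e^(-1.3) × 1.3^2 / 2!
≈ 0.272531793 × 1.69 / 2 ≈ 0.230289

P(X=2) ≈ 0.230289 ≈ 23.03%


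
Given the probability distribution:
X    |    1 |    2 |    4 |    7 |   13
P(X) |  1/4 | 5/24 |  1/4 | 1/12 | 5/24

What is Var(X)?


E[X] = 119/24
E[X²] = 355/8
Var(X) = E[X²] - (E[X])² = 355/8 - 14161/576 = 11399/576

Var(X) = 11399/576 ≈ 19.7899


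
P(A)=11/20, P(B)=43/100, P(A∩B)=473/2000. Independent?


P(A)×P(B) = 473/2000
P(A∩B) = 473/2000
Equal ✓ → Independent

Yes, independent


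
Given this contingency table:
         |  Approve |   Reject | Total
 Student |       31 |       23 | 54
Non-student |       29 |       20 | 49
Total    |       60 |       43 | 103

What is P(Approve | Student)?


P(Approve | Student) = 31/(31+23) = 31/54

P(Approve|Student) = 31/54 ≈ 57.41%


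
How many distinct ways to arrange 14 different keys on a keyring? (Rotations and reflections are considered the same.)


Free circular arrangements: rotations and reflections both identified.
(n-1)!/2 = 13!/2 = 6227020800/2 = 3113510400

3113510400


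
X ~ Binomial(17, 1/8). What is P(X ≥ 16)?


P(X ≥ 16) = Σ P(X=i) for i=16..17
P(X=16) = 119/2251799813685248
P(X=17) = 1/2251799813685248
Sum = 15/281474976710656

P(X ≥ 16) = 15/281474976710656 ≈ 0.00%


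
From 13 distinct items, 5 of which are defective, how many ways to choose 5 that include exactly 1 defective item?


Choose 1 of the 5 defective items and 4 of the other 8 items:
C(5,1)×C(8,4) = 5×70 = 350

350


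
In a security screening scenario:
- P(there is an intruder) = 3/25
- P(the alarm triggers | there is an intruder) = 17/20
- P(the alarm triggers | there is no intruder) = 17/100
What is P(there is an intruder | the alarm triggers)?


Using Bayes' theorem:
P(A|B) = P(B|A)·P(A) / P(B)

P(the alarm triggers) = 17/20 × 3/25 + 17/100 × 22/25
= 51/500 + 187/1250 = 629/2500

P(there is an intruder|the alarm triggers) = (51/500) / (629/2500) = 15/37

P(there is an intruder|the alarm triggers) = 15/37 ≈ 40.54%


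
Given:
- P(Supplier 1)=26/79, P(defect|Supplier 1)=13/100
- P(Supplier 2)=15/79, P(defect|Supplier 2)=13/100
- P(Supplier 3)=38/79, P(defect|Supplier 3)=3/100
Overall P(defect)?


P(B) = Σ P(B|Aᵢ)×P(Aᵢ)
  13/100×26/79 = 169/3950
  13/100×15/79 = 39/1580
  3/100×38/79 = 57/3950
Sum = 647/7900

P(defect) = 647/7900 ≈ 8.19%


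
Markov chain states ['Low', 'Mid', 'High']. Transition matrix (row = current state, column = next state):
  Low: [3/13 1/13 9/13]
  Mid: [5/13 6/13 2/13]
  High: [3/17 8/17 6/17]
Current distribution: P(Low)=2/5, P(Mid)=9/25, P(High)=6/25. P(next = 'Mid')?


P(next=Mid) = Σᵢ P(now=i)×P(i→Mid)
= 2/5×1/13 + 9/25×6/13 + 6/25×8/17
= 2/65 + 54/325 + 48/425 = 1712/5525

P = 1712/5525 ≈ 0.3099


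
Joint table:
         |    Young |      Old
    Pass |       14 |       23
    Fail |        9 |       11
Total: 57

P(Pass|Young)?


P(Pass|Young) = 14/(14+9) = 14/23

P = 14/23 ≈ 60.87%


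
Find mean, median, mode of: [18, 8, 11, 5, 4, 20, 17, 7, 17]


Sorted: [4, 5, 7, 8, 11, 17, 17, 18, 20]
Mean = 107/9
Median = 11
Freq: {18: 1, 8: 1, 11: 1, 5: 1, 4: 1, 20: 1, 17: 2, 7: 1}
Mode: [17]

Mean=107/9, Median=11, Mode=17


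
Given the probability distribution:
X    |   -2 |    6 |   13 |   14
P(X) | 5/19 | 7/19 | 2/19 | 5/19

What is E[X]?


E[X] = Σ x·P(X=x)
= (-2)×(5/19) + (6)×(7/19) + (13)×(2/19) + (14)×(5/19)
= 128/19

E[X] = 128/19


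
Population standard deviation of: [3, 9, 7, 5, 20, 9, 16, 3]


Mean = 72/8 = 9
  (3-9)²=36
  (9-9)²=0
  (7-9)²=4
  (5-9)²=16
  (20-9)²=121
  (9-9)²=0
  (16-9)²=49
  (3-9)²=36
Σ(x-μ)² = 262
σ² = 262/8 = 131/4

σ = √(131/4) ≈ 5.7228


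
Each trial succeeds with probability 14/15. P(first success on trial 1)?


Geometric: P(X=1) = (1-p)^(k-1)×p = (1/15)^0×14/15 = 14/15

P(X=1) = 14/15 ≈ 93.33%
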